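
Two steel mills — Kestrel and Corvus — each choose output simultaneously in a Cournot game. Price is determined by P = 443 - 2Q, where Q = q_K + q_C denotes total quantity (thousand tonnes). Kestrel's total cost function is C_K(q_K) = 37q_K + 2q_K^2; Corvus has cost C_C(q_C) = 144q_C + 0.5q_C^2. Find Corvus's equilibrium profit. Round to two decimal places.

4815.59

Kestrel's profit: π_K = (443 - 2Q)q_K - (37q_K + 2q_K²). Setting ∂π_K/∂q_K = 0: 406 - 8q_K - 2(q_C) = 0.
Corvus's first-order condition: 299 - 5q_C - 2(q_K) = 0.
So q_K = (406 - 2q_C)/8 and q_C = (299 - 2q_K)/5.
Solving the pair: q_K = 358/9, q_C = 395/9.
Price P = 443 - 2·(251/3) = 827/3.
Corvus's profit: (827/3)·(395/9) - 144·(395/9) - (1/2)(395/9)² = 4815.5864.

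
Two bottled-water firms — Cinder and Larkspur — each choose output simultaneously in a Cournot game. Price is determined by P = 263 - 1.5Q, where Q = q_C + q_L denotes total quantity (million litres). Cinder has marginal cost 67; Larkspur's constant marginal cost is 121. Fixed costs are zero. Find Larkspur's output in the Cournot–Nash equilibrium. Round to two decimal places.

19.56

Cinder's profit: π_C = (263 - 1.5Q)q_C - (67q_C). Setting ∂π_C/∂q_C = 0: 196 - 3q_C - (3/2)(q_L) = 0.
Larkspur's profit: π_L = (263 - 1.5Q)q_L - (121q_L). Setting ∂π_L/∂q_L = 0: 142 - 3q_L - (3/2)(q_C) = 0.
Rearranging gives the reaction functions q_C = (196 - (3/2)q_L)/3 and q_L = (142 - (3/2)q_C)/3.
Solving the pair: q_C = 500/9, q_L = 176/9.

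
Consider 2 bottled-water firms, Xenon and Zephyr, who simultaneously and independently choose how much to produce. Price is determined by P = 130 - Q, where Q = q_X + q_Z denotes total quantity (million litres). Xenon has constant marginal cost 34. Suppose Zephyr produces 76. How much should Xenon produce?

With the rival's output fixed at 76, Xenon's profit is π_X = (130 - 76 - q_X)q_X - (34q_X) = (54 - q_X)q_X - (34q_X).
∂π_X/∂q_X = 20 - 2q_X = 0, so q_X = 10.

10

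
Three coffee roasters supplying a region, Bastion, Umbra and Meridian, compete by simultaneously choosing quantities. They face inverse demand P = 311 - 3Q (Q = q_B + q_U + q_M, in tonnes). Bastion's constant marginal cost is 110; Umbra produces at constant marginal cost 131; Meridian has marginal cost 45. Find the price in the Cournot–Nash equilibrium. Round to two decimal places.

Bastion's profit: π_B = (311 - 3Q)q_B - (110q_B). Setting ∂π_B/∂q_B = 0: 201 - 6q_B - 3(q_U + q_M) = 0.
Umbra's first-order condition: 180 - 6q_U - 3(q_B + q_M) = 0.
Meridian's first-order condition: 266 - 6q_M - 3(q_B + q_U) = 0.
Adding the 3 conditions: 647 − 6Q − 6Q = 0, i.e. Q = 647/12.
Back-substituting: q_B = (201 − 647/4)/3 = 157/12, q_U = (180 − 647/4)/3 = 73/12, q_M = (266 − 647/4)/3 = 139/4.
Total output Q = 647/12, so price P = 311 - 3·(647/12) = 597/4.

149.25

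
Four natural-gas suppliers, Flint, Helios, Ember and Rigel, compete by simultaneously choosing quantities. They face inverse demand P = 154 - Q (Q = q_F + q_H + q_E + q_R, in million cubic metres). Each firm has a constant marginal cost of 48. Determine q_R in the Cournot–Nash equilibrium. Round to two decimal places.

A representative firm's profit is π_i = q_i(154 - Q) - 48q_i.
First-order condition (treating rivals' output as given): 106 - 2q_i - Σ_{j≠i} q_j = 0.
With identical firms every q_j equals q_i, so Σ_{j≠i} q_j = 3q_i and 106 = 5q_i, giving q_i = 106/5.

21.20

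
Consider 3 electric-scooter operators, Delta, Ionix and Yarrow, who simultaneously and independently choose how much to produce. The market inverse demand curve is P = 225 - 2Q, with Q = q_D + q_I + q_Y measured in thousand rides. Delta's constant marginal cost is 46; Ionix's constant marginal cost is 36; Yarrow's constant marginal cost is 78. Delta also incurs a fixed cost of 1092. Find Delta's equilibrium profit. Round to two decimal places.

Delta's profit: π_D = (225 - 2Q)q_D - (46q_D). Setting ∂π_D/∂q_D = 0: 179 - 4q_D - 2(q_I + q_Y) = 0.
Ionix's profit: π_I = (225 - 2Q)q_I - (36q_I). Setting ∂π_I/∂q_I = 0: 189 - 4q_I - 2(q_D + q_Y) = 0.
Yarrow's first-order condition: 147 - 4q_Y - 2(q_D + q_I) = 0.
Adding the 3 conditions: 515 − 4Q − 4Q = 0, i.e. Q = 515/8.
Back-substituting: q_D = (179 − 515/4)/2 = 201/8, q_I = (189 − 515/4)/2 = 241/8, q_Y = (147 − 515/4)/2 = 73/8.
Price P = 225 - 2·(515/8) = 385/4.
Delta's profit: (385/4 - 46)·(201/8) - 1092 = 170.5313.

170.53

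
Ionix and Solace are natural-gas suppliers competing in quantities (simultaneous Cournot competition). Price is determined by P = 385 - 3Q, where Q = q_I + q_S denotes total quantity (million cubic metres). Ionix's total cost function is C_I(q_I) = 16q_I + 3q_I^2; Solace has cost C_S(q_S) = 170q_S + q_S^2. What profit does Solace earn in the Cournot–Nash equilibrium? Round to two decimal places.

1146.64

Ionix's profit: π_I = (385 - 3Q)q_I - (16q_I + 3q_I²). Setting ∂π_I/∂q_I = 0: 369 - 12q_I - 3(q_S) = 0.
Solace's profit: π_S = (385 - 3Q)q_S - (170q_S + q_S²). Setting ∂π_S/∂q_S = 0: 215 - 8q_S - 3(q_I) = 0.
Best responses: q_I = (369 - 3q_S)/12, q_S = (215 - 3q_I)/8.
Solving the pair: q_I = 769/29, q_S = 491/29.
Price P = 385 - 3·(1260/29) = 254.6552.
Solace's profit: 254.6552·(491/29) - 170·(491/29) - (491/29)² = 1146.6397.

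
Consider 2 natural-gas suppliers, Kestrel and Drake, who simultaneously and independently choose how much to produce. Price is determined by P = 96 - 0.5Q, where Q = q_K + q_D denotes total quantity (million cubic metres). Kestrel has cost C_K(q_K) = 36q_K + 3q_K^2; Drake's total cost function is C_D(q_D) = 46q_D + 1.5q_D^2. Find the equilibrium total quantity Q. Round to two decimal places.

Kestrel's profit: π_K = (96 - 0.5Q)q_K - (36q_K + 3q_K²). Setting ∂π_K/∂q_K = 0: 60 - 7q_K - (1/2)(q_D) = 0.
Drake's profit: π_D = (96 - 0.5Q)q_D - (46q_D + (3/2)q_D²). Setting ∂π_D/∂q_D = 0: 50 - 4q_D - (1/2)(q_K) = 0.
Best responses: q_K = (60 - (1/2)q_D)/7, q_D = (50 - (1/2)q_K)/4.
Solving the pair: q_K = 860/111, q_D = 1280/111.
Total output Q = 860/111 + 1280/111 = 19.2793.

19.28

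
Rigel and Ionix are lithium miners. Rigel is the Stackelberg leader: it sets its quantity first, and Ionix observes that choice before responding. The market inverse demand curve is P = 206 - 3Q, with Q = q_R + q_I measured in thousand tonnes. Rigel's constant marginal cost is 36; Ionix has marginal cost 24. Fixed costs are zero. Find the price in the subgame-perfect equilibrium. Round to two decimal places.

The follower Ionix best-responds to any q_R: π_I = (206 - 3Q)q_I - 24q_I.
∂π_I/∂q_I = 182 - 3q_R - 6q_I = 0 gives the reaction function q_I = (182 - 3q_R)/6.
Rigel substitutes q_I(q_R) into its own profit: π_R = q_R(206 - 3q_R - (182 - 3q_R)/2) - 36q_R = (115 - (3/2)q_R)q_R - 36q_R.
Leader FOC: 79 - 3q_R = 0, so q_R = 79/3.
Then q_I = (182 - 3·(79/3))/6 = 103/6.
Total output Q = 87/2, so price P = 206 - 3·(87/2) = 151/2.

75.50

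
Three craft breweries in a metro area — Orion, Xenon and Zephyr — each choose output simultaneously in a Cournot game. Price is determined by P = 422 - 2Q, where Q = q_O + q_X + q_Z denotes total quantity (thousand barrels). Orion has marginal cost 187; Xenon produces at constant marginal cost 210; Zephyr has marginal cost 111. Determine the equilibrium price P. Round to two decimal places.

Orion's profit: π_O = (422 - 2Q)q_O - (187q_O). Setting ∂π_O/∂q_O = 0: 235 - 4q_O - 2(q_X + q_Z) = 0.
Xenon's first-order condition: 212 - 4q_X - 2(q_O + q_Z) = 0.
Zephyr's profit: π_Z = (422 - 2Q)q_Z - (111q_Z). Setting ∂π_Z/∂q_Z = 0: 311 - 4q_Z - 2(q_O + q_X) = 0.
Adding the 3 conditions: 758 − 4Q − 4Q = 0, i.e. Q = 379/4.
Back-substituting: q_O = (235 − 379/2)/2 = 91/4, q_X = (212 − 379/2)/2 = 45/4, q_Z = (311 − 379/2)/2 = 243/4.
Total output Q = 379/4, so price P = 422 - 2·(379/4) = 465/2.

232.50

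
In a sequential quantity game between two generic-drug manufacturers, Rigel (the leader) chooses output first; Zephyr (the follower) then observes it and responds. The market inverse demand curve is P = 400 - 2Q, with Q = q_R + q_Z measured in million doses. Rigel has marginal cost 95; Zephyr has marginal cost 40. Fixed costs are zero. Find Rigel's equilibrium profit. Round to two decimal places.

3906.25

Solve by backward induction. Given q_R, the follower Zephyr maximises π_Z = (400 - 2q_R - 2q_Z)q_Z - 40q_Z.
∂π_Z/∂q_Z = 360 - 2q_R - 4q_Z = 0 gives the reaction function q_Z = (360 - 2q_R)/4.
Rigel substitutes q_Z(q_R) into its own profit: π_R = q_R(400 - 2q_R - (360 - 2q_R)/2) - 95q_R = (220 - q_R)q_R - 95q_R.
Maximising: ∂π_R/∂q_R = 125 - 2q_R = 0, giving q_R = 125/2.
Then q_Z = (360 - 2·(125/2))/4 = 235/4.
Price P = 400 - 2·(485/4) = 315/2.
Rigel's profit: (315/2 - 95)·(125/2) = 3906.2500.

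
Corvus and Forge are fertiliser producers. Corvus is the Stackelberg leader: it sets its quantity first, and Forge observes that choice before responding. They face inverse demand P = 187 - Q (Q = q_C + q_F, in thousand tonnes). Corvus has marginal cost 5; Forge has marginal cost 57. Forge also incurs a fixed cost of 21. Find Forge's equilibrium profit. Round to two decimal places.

21.25

The follower Forge best-responds to any q_C: π_F = (187 - Q)q_F - 57q_F.
Setting the follower's marginal profit to zero, 130 - q_C - 2q_F = 0, i.e. q_F = (130 - q_C)/2.
The leader anticipates this reaction. Substituting into P = 187 - Q gives P = 122 - (1/2)q_C, so π_C = (122 - (1/2)q_C)q_C - 5q_C.
The leader's first-order condition 117 - q_C = 0 yields q_C = 117.
Then q_F = (130 - 117)/2 = 13/2.
Price P = 187 - 247/2 = 127/2.
Forge's profit: (127/2 - 57)·(13/2) - 21 = 85/4.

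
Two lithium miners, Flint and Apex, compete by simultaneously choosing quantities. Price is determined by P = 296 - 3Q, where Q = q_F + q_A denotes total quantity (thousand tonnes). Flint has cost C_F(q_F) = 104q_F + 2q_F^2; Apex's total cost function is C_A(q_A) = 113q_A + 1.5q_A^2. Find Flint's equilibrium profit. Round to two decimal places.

Flint's profit: π_F = (296 - 3Q)q_F - (104q_F + 2q_F²). Setting ∂π_F/∂q_F = 0: 192 - 10q_F - 3(q_A) = 0.
Apex's first-order condition: 183 - 9q_A - 3(q_F) = 0.
Best responses: q_F = (192 - 3q_A)/10, q_A = (183 - 3q_F)/9.
Solving the pair: q_F = 131/9, q_A = 418/27.
Price P = 296 - 3·(811/27) = 1853/9.
Flint's profit: (1853/9)·(131/9) - 104·(131/9) - 2(131/9)² = 1059.3210.

1059.32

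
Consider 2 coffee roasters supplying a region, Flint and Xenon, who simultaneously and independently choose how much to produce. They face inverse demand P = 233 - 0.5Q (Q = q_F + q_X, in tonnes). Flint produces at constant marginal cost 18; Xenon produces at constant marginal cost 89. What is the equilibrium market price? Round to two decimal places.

113.33

Flint's profit: π_F = (233 - 0.5Q)q_F - (18q_F). Setting ∂π_F/∂q_F = 0: 215 - q_F - (1/2)(q_X) = 0.
Xenon's first-order condition: 144 - q_X - (1/2)(q_F) = 0.
Rearranging gives the reaction functions q_F = (215 - (1/2)q_X) and q_X = (144 - (1/2)q_F).
Substituting one into the other gives q_F = 572/3 and q_X = 146/3.
Total output Q = 718/3, so price P = 233 - (1/2)·(718/3) = 340/3.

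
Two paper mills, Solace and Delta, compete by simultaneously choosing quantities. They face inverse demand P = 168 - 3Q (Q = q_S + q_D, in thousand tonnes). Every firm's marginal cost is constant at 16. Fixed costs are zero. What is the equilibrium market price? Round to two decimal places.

A representative firm's profit is π_i = q_i(168 - 3Q) - 16q_i.
Setting ∂π_i/∂q_i = 0 with rivals' quantities fixed: 152 - 6q_i - 3q_j = 0.
By symmetry each firm produces the same amount; substituting q_j = q_i yields q_i = 152/9.
Total output Q = 304/9, so price P = 168 - 3·(304/9) = 200/3.

66.67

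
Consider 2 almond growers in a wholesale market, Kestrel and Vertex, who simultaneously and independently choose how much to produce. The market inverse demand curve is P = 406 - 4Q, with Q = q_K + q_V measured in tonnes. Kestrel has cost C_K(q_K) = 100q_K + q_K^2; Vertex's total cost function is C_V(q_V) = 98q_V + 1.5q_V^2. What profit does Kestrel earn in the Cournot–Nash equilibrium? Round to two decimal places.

2576.93

Kestrel's profit: π_K = (406 - 4Q)q_K - (100q_K + q_K²). Setting ∂π_K/∂q_K = 0: 306 - 10q_K - 4(q_V) = 0.
Vertex's first-order condition: 308 - 11q_V - 4(q_K) = 0.
Rearranging gives the reaction functions q_K = (306 - 4q_V)/10 and q_V = (308 - 4q_K)/11.
Substituting one into the other gives q_K = 1067/47 and q_V = 928/47.
Price P = 406 - 4·(1995/47) = 236.2128.
Kestrel's profit: 236.2128·(1067/47) - 100·(1067/47) - (1067/47)² = 2576.9330.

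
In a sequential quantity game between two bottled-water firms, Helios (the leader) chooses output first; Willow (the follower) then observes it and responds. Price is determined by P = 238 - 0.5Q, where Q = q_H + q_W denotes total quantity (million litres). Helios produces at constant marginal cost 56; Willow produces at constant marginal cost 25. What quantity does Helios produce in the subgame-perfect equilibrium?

151

Solve by backward induction. Given q_H, the follower Willow maximises π_W = (238 - (1/2)q_H - (1/2)q_W)q_W - 25q_W.
Follower FOC: 213 - (1/2)q_H - q_W = 0, so q_W(q_H) = (213 - (1/2)q_H).
Helios substitutes q_W(q_H) into its own profit: π_H = q_H(238 - (1/2)q_H - (213 - (1/2)q_H)/2) - 56q_H = (263/2 - (1/4)q_H)q_H - 56q_H.
Maximising: ∂π_H/∂q_H = 151/2 - (1/2)q_H = 0, giving q_H = 151.
Then q_W = (213 - (1/2)·151) = 275/2.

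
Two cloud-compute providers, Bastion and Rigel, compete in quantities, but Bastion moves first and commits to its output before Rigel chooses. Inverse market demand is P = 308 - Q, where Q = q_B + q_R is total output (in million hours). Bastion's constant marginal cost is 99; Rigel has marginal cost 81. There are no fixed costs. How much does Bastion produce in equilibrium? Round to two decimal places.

Solve by backward induction. Given q_B, the follower Rigel maximises π_R = (308 - q_B - q_R)q_R - 81q_R.
Setting the follower's marginal profit to zero, 227 - q_B - 2q_R = 0, i.e. q_R = (227 - q_B)/2.
Bastion substitutes q_R(q_B) into its own profit: π_B = q_B(308 - q_B - (227 - q_B)/2) - 99q_B = (389/2 - (1/2)q_B)q_B - 99q_B.
Leader FOC: 191/2 - q_B = 0, so q_B = 191/2.
Then q_R = (227 - 191/2)/2 = 263/4.

95.50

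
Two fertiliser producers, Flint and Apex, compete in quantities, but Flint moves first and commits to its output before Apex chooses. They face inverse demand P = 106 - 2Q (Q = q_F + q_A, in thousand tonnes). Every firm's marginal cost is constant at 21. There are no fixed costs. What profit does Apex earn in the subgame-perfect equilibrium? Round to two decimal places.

Solve by backward induction. Given q_F, the follower Apex maximises π_A = (106 - 2q_F - 2q_A)q_A - 21q_A.
∂π_A/∂q_A = 85 - 2q_F - 4q_A = 0 gives the reaction function q_A = (85 - 2q_F)/4.
Flint substitutes q_A(q_F) into its own profit: π_F = q_F(106 - 2q_F - (85 - 2q_F)/2) - 21q_F = (127/2 - q_F)q_F - 21q_F.
The leader's first-order condition 85/2 - 2q_F = 0 yields q_F = 85/4.
Then q_A = (85 - 2·(85/4))/4 = 85/8.
Price P = 106 - 2·(255/8) = 169/4.
Apex's profit: (169/4 - 21)·(85/8) = 225.7813.

225.78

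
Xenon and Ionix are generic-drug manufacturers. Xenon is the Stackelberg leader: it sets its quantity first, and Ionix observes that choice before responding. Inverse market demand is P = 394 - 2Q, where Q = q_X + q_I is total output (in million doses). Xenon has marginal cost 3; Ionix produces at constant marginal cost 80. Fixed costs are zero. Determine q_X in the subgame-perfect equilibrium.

The follower Ionix best-responds to any q_X: π_I = (394 - 2Q)q_I - 80q_I.
∂π_I/∂q_I = 314 - 2q_X - 4q_I = 0 gives the reaction function q_I = (314 - 2q_X)/4.
The leader anticipates this reaction. Substituting into P = 394 - 2Q gives P = 237 - q_X, so π_X = (237 - q_X)q_X - 3q_X.
Leader FOC: 234 - 2q_X = 0, so q_X = 117.
Then q_I = (314 - 2·117)/4 = 20.

117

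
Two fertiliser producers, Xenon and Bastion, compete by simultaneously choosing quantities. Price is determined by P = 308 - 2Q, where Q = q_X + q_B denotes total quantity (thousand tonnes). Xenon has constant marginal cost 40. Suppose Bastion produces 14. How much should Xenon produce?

60

With the rival's output fixed at 14, Xenon's profit is π_X = (308 - 2·14 - 2q_X)q_X - (40q_X) = (280 - 2q_X)q_X - (40q_X).
∂π_X/∂q_X = 240 - 4q_X = 0, so q_X = 60.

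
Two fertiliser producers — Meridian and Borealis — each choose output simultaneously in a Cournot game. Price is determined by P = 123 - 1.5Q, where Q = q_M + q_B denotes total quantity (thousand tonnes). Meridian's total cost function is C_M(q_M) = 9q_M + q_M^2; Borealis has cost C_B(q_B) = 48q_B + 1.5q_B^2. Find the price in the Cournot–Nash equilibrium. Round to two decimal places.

Meridian's profit: π_M = (123 - 1.5Q)q_M - (9q_M + q_M²). Setting ∂π_M/∂q_M = 0: 114 - 5q_M - (3/2)(q_B) = 0.
Borealis's profit: π_B = (123 - 1.5Q)q_B - (48q_B + (3/2)q_B²). Setting ∂π_B/∂q_B = 0: 75 - 6q_B - (3/2)(q_M) = 0.
Rearranging gives the reaction functions q_M = (114 - (3/2)q_B)/5 and q_B = (75 - (3/2)q_M)/6.
Substituting one into the other gives q_M = 762/37 and q_B = 272/37.
Total output Q = 1034/37, so price P = 123 - (3/2)·(1034/37) = 81.0811.

81.08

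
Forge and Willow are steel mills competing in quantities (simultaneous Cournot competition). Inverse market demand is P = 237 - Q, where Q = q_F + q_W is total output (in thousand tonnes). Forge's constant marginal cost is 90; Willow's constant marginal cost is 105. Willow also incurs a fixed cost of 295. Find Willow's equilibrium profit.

Forge's profit: π_F = (237 - Q)q_F - (90q_F). Setting ∂π_F/∂q_F = 0: 147 - 2q_F - (q_W) = 0.
Willow's first-order condition: 132 - 2q_W - (q_F) = 0.
Best responses: q_F = (147 - q_W)/2, q_W = (132 - q_F)/2.
Solving the pair: q_F = 54, q_W = 39.
Price P = 237 - 93 = 144.
Willow's profit: (144 - 105)·39 - 295 = 1226.

1226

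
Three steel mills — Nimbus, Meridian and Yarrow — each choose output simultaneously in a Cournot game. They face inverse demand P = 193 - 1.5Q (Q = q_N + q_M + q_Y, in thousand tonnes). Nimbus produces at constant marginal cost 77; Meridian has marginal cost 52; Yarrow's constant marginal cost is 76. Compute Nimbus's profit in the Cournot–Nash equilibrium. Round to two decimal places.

337.50

Nimbus's profit: π_N = (193 - 1.5Q)q_N - (77q_N). Setting ∂π_N/∂q_N = 0: 116 - 3q_N - (3/2)(q_M + q_Y) = 0.
Meridian's first-order condition: 141 - 3q_M - (3/2)(q_N + q_Y) = 0.
Yarrow's first-order condition: 117 - 3q_Y - (3/2)(q_N + q_M) = 0.
Summing all 3 equations gives 374 − 6Q = 0, hence Q = 187/3.
Back-substituting: q_N = (116 − 187/2)/(3/2) = 15, q_M = (141 − 187/2)/(3/2) = 95/3, q_Y = (117 − 187/2)/(3/2) = 47/3.
Price P = 193 - (3/2)·(187/3) = 199/2.
Nimbus's profit: (199/2 - 77)·15 = 675/2.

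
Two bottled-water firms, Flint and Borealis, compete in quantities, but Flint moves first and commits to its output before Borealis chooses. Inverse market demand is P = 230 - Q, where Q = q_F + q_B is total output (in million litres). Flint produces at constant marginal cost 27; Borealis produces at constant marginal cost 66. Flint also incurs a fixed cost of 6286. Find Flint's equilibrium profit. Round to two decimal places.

Solve by backward induction. Given q_F, the follower Borealis maximises π_B = (230 - q_F - q_B)q_B - 66q_B.
Setting the follower's marginal profit to zero, 164 - q_F - 2q_B = 0, i.e. q_B = (164 - q_F)/2.
The leader anticipates this reaction. Substituting into P = 230 - Q gives P = 148 - (1/2)q_F, so π_F = (148 - (1/2)q_F)q_F - 27q_F.
The leader's first-order condition 121 - q_F = 0 yields q_F = 121.
Then q_B = (164 - 121)/2 = 43/2.
Price P = 230 - 285/2 = 175/2.
Flint's profit: (175/2 - 27)·121 - 6286 = 1034.5000.

1034.50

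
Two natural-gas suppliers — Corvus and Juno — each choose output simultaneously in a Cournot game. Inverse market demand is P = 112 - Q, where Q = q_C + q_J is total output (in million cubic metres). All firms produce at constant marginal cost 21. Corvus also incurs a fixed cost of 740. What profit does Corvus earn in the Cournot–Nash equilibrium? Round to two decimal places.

Each firm earns π_i = (112 - Q)q_i - 21q_i.
Setting ∂π_i/∂q_i = 0 with rivals' quantities fixed: 91 - 2q_i - q_j = 0.
With identical firms every q_j equals q_i, so q_j = q_i and 91 = 3q_i, giving q_i = 91/3.
Price P = 112 - 182/3 = 154/3.
Corvus's profit: (154/3 - 21)·(91/3) - 740 = 1621/9.

180.11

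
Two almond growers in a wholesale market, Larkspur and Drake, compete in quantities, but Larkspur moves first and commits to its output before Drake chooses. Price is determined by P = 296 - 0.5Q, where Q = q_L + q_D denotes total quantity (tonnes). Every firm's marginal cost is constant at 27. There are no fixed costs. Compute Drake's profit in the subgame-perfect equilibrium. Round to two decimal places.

Solve by backward induction. Given q_L, the follower Drake maximises π_D = (296 - (1/2)q_L - (1/2)q_D)q_D - 27q_D.
∂π_D/∂q_D = 269 - (1/2)q_L - q_D = 0 gives the reaction function q_D = (269 - (1/2)q_L).
The leader anticipates this reaction. Substituting into P = 296 - 0.5Q gives P = 323/2 - (1/4)q_L, so π_L = (323/2 - (1/4)q_L)q_L - 27q_L.
The leader's first-order condition 269/2 - (1/2)q_L = 0 yields q_L = 269.
Then q_D = (269 - (1/2)·269) = 269/2.
Price P = 296 - (1/2)·(807/2) = 377/4.
Drake's profit: (377/4 - 27)·(269/2) = 9045.1250.

9045.13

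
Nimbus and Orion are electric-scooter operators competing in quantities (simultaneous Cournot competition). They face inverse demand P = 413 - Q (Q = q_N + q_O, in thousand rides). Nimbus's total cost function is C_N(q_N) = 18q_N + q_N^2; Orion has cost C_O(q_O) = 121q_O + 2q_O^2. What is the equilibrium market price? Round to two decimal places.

Nimbus's profit: π_N = (413 - Q)q_N - (18q_N + q_N²). Setting ∂π_N/∂q_N = 0: 395 - 4q_N - (q_O) = 0.
Orion's first-order condition: 292 - 6q_O - (q_N) = 0.
So q_N = (395 - q_O)/4 and q_O = (292 - q_N)/6.
Substituting one into the other gives q_N = 90.3478 and q_O = 773/23.
Total output Q = 123.9565, so price P = 413 - 123.9565 = 289.0435.

289.04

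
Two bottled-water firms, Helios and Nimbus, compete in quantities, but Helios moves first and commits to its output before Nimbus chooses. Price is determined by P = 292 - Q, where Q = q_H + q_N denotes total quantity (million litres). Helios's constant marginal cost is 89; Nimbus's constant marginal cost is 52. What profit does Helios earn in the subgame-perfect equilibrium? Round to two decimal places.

3444.50

The follower Nimbus best-responds to any q_H: π_N = (292 - Q)q_N - 52q_N.
Setting the follower's marginal profit to zero, 240 - q_H - 2q_N = 0, i.e. q_N = (240 - q_H)/2.
Helios substitutes q_N(q_H) into its own profit: π_H = q_H(292 - q_H - (240 - q_H)/2) - 89q_H = (172 - (1/2)q_H)q_H - 89q_H.
Leader FOC: 83 - q_H = 0, so q_H = 83.
Then q_N = (240 - 83)/2 = 157/2.
Price P = 292 - 323/2 = 261/2.
Helios's profit: (261/2 - 89)·83 = 3444.5000.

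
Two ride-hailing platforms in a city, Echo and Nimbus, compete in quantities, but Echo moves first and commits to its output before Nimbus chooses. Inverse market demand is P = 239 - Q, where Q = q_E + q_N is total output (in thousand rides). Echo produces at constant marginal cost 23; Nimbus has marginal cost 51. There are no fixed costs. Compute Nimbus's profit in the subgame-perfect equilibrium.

The follower Nimbus best-responds to any q_E: π_N = (239 - Q)q_N - 51q_N.
Follower FOC: 188 - q_E - 2q_N = 0, so q_N(q_E) = (188 - q_E)/2.
Echo substitutes q_N(q_E) into its own profit: π_E = q_E(239 - q_E - (188 - q_E)/2) - 23q_E = (145 - (1/2)q_E)q_E - 23q_E.
Maximising: ∂π_E/∂q_E = 122 - q_E = 0, giving q_E = 122.
Then q_N = (188 - 122)/2 = 33.
Price P = 239 - 155 = 84.
Nimbus's profit: (84 - 51)·33 = 1089.

1089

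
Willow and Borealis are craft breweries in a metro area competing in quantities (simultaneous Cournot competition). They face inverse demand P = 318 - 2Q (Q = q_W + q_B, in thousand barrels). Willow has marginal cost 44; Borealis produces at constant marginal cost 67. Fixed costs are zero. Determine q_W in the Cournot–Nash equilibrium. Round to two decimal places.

49.50

Willow's profit: π_W = (318 - 2Q)q_W - (44q_W). Setting ∂π_W/∂q_W = 0: 274 - 4q_W - 2(q_B) = 0.
Borealis's first-order condition: 251 - 4q_B - 2(q_W) = 0.
Best responses: q_W = (274 - 2q_B)/4, q_B = (251 - 2q_W)/4.
Substituting one into the other gives q_W = 99/2 and q_B = 38.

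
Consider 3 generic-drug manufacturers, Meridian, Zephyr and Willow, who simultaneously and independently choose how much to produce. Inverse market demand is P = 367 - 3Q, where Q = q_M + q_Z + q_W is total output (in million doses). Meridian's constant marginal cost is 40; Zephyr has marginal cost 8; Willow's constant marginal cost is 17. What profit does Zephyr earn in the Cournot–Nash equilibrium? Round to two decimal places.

Meridian's profit: π_M = (367 - 3Q)q_M - (40q_M). Setting ∂π_M/∂q_M = 0: 327 - 6q_M - 3(q_Z + q_W) = 0.
Zephyr's profit: π_Z = (367 - 3Q)q_Z - (8q_Z). Setting ∂π_Z/∂q_Z = 0: 359 - 6q_Z - 3(q_M + q_W) = 0.
Willow's first-order condition: 350 - 6q_W - 3(q_M + q_Z) = 0.
Summing all 3 equations gives 1036 − 12Q = 0, hence Q = 259/3.
Back-substituting: q_M = (327 − 259)/3 = 68/3, q_Z = (359 − 259)/3 = 100/3, q_W = (350 − 259)/3 = 91/3.
Price P = 367 - 3·(259/3) = 108.
Zephyr's profit: (108 - 8)·(100/3) = 3333.3333.

3333.33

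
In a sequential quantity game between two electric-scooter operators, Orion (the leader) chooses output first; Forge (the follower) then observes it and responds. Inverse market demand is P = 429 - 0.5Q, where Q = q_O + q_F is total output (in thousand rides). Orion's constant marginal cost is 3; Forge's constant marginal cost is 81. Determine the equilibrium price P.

The follower Forge best-responds to any q_O: π_F = (429 - 0.5Q)q_F - 81q_F.
Setting the follower's marginal profit to zero, 348 - (1/2)q_O - q_F = 0, i.e. q_F = (348 - (1/2)q_O).
Orion substitutes q_F(q_O) into its own profit: π_O = q_O(429 - (1/2)q_O - (348 - (1/2)q_O)/2) - 3q_O = (255 - (1/4)q_O)q_O - 3q_O.
The leader's first-order condition 252 - (1/2)q_O = 0 yields q_O = 504.
Then q_F = (348 - (1/2)·504) = 96.
Total output Q = 600, so price P = 429 - (1/2)·600 = 129.

129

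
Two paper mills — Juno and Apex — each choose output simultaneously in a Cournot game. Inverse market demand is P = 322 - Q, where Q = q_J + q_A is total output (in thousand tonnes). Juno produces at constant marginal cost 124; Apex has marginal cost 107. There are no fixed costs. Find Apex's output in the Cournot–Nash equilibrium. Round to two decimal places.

Juno's profit: π_J = (322 - Q)q_J - (124q_J). Setting ∂π_J/∂q_J = 0: 198 - 2q_J - (q_A) = 0.
Apex's first-order condition: 215 - 2q_A - (q_J) = 0.
Rearranging gives the reaction functions q_J = (198 - q_A)/2 and q_A = (215 - q_J)/2.
Substituting one into the other gives q_J = 181/3 and q_A = 232/3.

77.33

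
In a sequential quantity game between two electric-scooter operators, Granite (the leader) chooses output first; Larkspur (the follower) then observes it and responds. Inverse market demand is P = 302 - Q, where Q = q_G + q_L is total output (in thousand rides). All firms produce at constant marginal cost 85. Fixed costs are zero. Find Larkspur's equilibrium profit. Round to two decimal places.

Solve by backward induction. Given q_G, the follower Larkspur maximises π_L = (302 - q_G - q_L)q_L - 85q_L.
Follower FOC: 217 - q_G - 2q_L = 0, so q_L(q_G) = (217 - q_G)/2.
The leader anticipates this reaction. Substituting into P = 302 - Q gives P = 387/2 - (1/2)q_G, so π_G = (387/2 - (1/2)q_G)q_G - 85q_G.
The leader's first-order condition 217/2 - q_G = 0 yields q_G = 217/2.
Then q_L = (217 - 217/2)/2 = 217/4.
Price P = 302 - 651/4 = 557/4.
Larkspur's profit: (557/4 - 85)·(217/4) = 2943.0625.

2943.06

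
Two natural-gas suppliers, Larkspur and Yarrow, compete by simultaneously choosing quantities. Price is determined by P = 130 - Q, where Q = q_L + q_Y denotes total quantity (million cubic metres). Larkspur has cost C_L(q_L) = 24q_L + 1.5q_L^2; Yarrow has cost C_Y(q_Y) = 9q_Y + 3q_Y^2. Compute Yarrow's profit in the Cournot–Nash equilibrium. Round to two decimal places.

Larkspur's profit: π_L = (130 - Q)q_L - (24q_L + (3/2)q_L²). Setting ∂π_L/∂q_L = 0: 106 - 5q_L - (q_Y) = 0.
Yarrow's profit: π_Y = (130 - Q)q_Y - (9q_Y + 3q_Y²). Setting ∂π_Y/∂q_Y = 0: 121 - 8q_Y - (q_L) = 0.
Best responses: q_L = (106 - q_Y)/5, q_Y = (121 - q_L)/8.
Solving the pair: q_L = 727/39, q_Y = 499/39.
Price P = 130 - 1226/39 = 98.5641.
Yarrow's profit: 98.5641·(499/39) - 9·(499/39) - 3(499/39)² = 654.8350.

654.83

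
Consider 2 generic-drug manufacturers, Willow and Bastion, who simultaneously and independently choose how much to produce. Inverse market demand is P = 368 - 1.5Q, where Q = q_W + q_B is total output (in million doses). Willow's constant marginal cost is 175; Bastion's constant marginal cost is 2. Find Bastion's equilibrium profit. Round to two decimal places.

21520.07

Willow's profit: π_W = (368 - 1.5Q)q_W - (175q_W). Setting ∂π_W/∂q_W = 0: 193 - 3q_W - (3/2)(q_B) = 0.
Bastion's profit: π_B = (368 - 1.5Q)q_B - (2q_B). Setting ∂π_B/∂q_B = 0: 366 - 3q_B - (3/2)(q_W) = 0.
So q_W = (193 - (3/2)q_B)/3 and q_B = (366 - (3/2)q_W)/3.
Solving the pair: q_W = 40/9, q_B = 1078/9.
Price P = 368 - (3/2)·(1118/9) = 545/3.
Bastion's profit: (545/3 - 2)·(1078/9) = 21520.0741.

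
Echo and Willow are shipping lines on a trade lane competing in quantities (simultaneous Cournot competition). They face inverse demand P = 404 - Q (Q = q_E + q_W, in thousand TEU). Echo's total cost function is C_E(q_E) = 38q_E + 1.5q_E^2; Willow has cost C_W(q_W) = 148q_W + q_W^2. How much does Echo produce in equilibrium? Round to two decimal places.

63.58

Echo's profit: π_E = (404 - Q)q_E - (38q_E + (3/2)q_E²). Setting ∂π_E/∂q_E = 0: 366 - 5q_E - (q_W) = 0.
Willow's first-order condition: 256 - 4q_W - (q_E) = 0.
Rearranging gives the reaction functions q_E = (366 - q_W)/5 and q_W = (256 - q_E)/4.
Solving the pair: q_E = 1208/19, q_W = 914/19.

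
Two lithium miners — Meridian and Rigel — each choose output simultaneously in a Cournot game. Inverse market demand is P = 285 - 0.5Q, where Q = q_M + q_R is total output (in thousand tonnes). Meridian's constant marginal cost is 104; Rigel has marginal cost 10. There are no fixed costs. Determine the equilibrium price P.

133

Meridian's profit: π_M = (285 - 0.5Q)q_M - (104q_M). Setting ∂π_M/∂q_M = 0: 181 - q_M - (1/2)(q_R) = 0.
Rigel's first-order condition: 275 - q_R - (1/2)(q_M) = 0.
So q_M = (181 - (1/2)q_R) and q_R = (275 - (1/2)q_M).
Solving the pair: q_M = 58, q_R = 246.
Total output Q = 304, so price P = 285 - (1/2)·304 = 133.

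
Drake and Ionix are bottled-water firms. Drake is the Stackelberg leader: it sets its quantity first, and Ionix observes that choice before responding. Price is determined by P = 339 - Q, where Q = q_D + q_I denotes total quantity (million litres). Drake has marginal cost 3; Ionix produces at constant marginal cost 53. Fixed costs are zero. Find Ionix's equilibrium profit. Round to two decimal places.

2162.25

Solve by backward induction. Given q_D, the follower Ionix maximises π_I = (339 - q_D - q_I)q_I - 53q_I.
Setting the follower's marginal profit to zero, 286 - q_D - 2q_I = 0, i.e. q_I = (286 - q_D)/2.
The leader anticipates this reaction. Substituting into P = 339 - Q gives P = 196 - (1/2)q_D, so π_D = (196 - (1/2)q_D)q_D - 3q_D.
The leader's first-order condition 193 - q_D = 0 yields q_D = 193.
Then q_I = (286 - 193)/2 = 93/2.
Price P = 339 - 479/2 = 199/2.
Ionix's profit: (199/2 - 53)·(93/2) = 2162.2500.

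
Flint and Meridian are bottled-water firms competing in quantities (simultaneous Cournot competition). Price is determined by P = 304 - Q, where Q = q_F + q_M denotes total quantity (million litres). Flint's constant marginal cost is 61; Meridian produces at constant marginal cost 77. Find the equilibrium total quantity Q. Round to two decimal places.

Flint's profit: π_F = (304 - Q)q_F - (61q_F). Setting ∂π_F/∂q_F = 0: 243 - 2q_F - (q_M) = 0.
Meridian's profit: π_M = (304 - Q)q_M - (77q_M). Setting ∂π_M/∂q_M = 0: 227 - 2q_M - (q_F) = 0.
Rearranging gives the reaction functions q_F = (243 - q_M)/2 and q_M = (227 - q_F)/2.
Substituting one into the other gives q_F = 259/3 and q_M = 211/3.
Total output Q = 259/3 + 211/3 = 470/3.

156.67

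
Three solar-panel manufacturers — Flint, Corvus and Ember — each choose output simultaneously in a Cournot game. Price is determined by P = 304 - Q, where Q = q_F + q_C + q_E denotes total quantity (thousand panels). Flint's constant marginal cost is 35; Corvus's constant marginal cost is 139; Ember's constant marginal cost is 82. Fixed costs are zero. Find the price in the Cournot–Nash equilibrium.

Flint's profit: π_F = (304 - Q)q_F - (35q_F). Setting ∂π_F/∂q_F = 0: 269 - 2q_F - (q_C + q_E) = 0.
Corvus's first-order condition: 165 - 2q_C - (q_F + q_E) = 0.
Ember's first-order condition: 222 - 2q_E - (q_F + q_C) = 0.
Summing all 3 equations gives 656 − 4Q = 0, hence Q = 164.
Back-substituting: q_F = (269 − 164) = 105, q_C = (165 − 164) = 1, q_E = (222 − 164) = 58.
Total output Q = 164, so price P = 304 - 164 = 140.

140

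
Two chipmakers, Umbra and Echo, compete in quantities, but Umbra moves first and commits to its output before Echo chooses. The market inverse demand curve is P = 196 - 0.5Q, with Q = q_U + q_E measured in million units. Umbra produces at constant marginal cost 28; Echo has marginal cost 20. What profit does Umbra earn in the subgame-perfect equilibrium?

Solve by backward induction. Given q_U, the follower Echo maximises π_E = (196 - (1/2)q_U - (1/2)q_E)q_E - 20q_E.
Follower FOC: 176 - (1/2)q_U - q_E = 0, so q_E(q_U) = (176 - (1/2)q_U).
The leader anticipates this reaction. Substituting into P = 196 - 0.5Q gives P = 108 - (1/4)q_U, so π_U = (108 - (1/4)q_U)q_U - 28q_U.
Leader FOC: 80 - (1/2)q_U = 0, so q_U = 160.
Then q_E = (176 - (1/2)·160) = 96.
Price P = 196 - (1/2)·256 = 68.
Umbra's profit: (68 - 28)·160 = 6400.

6400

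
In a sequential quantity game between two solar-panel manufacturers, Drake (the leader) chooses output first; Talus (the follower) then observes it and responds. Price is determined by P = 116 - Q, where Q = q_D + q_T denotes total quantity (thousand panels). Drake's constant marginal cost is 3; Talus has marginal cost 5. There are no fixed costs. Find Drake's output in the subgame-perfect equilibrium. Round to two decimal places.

The follower Talus best-responds to any q_D: π_T = (116 - Q)q_T - 5q_T.
Follower FOC: 111 - q_D - 2q_T = 0, so q_T(q_D) = (111 - q_D)/2.
The leader anticipates this reaction. Substituting into P = 116 - Q gives P = 121/2 - (1/2)q_D, so π_D = (121/2 - (1/2)q_D)q_D - 3q_D.
The leader's first-order condition 115/2 - q_D = 0 yields q_D = 115/2.
Then q_T = (111 - 115/2)/2 = 107/4.

57.50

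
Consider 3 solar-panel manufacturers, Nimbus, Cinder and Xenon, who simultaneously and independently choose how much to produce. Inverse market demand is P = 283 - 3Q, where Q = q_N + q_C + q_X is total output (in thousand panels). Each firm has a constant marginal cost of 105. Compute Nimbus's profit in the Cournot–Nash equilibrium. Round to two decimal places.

A representative firm's profit is π_i = q_i(283 - 3Q) - 105q_i.
Setting ∂π_i/∂q_i = 0 with rivals' quantities fixed: 178 - 6q_i - 3·Σ_{j≠i} q_j = 0.
With identical firms every q_j equals q_i, so Σ_{j≠i} q_j = 2q_i and 178 = 12q_i, giving q_i = 89/6.
Price P = 283 - 3·(89/2) = 299/2.
Nimbus's profit: (299/2 - 105)·(89/6) = 660.0833.

660.08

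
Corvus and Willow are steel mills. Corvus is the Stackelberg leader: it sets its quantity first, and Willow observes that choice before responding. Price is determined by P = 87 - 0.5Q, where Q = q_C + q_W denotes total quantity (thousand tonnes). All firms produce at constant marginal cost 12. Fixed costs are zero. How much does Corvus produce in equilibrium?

75

The follower Willow best-responds to any q_C: π_W = (87 - 0.5Q)q_W - 12q_W.
∂π_W/∂q_W = 75 - (1/2)q_C - q_W = 0 gives the reaction function q_W = (75 - (1/2)q_C).
The leader anticipates this reaction. Substituting into P = 87 - 0.5Q gives P = 99/2 - (1/4)q_C, so π_C = (99/2 - (1/4)q_C)q_C - 12q_C.
The leader's first-order condition 75/2 - (1/2)q_C = 0 yields q_C = 75.
Then q_W = (75 - (1/2)·75) = 75/2.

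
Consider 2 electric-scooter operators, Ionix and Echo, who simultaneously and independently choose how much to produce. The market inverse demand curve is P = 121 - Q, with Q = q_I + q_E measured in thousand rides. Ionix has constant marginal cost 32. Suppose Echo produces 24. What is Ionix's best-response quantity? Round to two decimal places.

With the rival's output fixed at 24, Ionix's profit is π_I = (121 - 24 - q_I)q_I - (32q_I) = (97 - q_I)q_I - (32q_I).
∂π_I/∂q_I = 65 - 2q_I = 0, so q_I = 65/2.

32.50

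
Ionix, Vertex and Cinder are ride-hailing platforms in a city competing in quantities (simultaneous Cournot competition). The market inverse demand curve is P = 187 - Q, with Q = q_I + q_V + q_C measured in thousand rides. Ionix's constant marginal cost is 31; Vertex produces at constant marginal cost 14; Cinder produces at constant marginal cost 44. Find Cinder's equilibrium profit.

Ionix's profit: π_I = (187 - Q)q_I - (31q_I). Setting ∂π_I/∂q_I = 0: 156 - 2q_I - (q_V + q_C) = 0.
Vertex's first-order condition: 173 - 2q_V - (q_I + q_C) = 0.
Cinder's profit: π_C = (187 - Q)q_C - (44q_C). Setting ∂π_C/∂q_C = 0: 143 - 2q_C - (q_I + q_V) = 0.
Adding the 3 first-order conditions: 472 − 4Q = 0, so Q = 118.
Back-substituting: q_I = (156 − 118) = 38, q_V = (173 − 118) = 55, q_C = (143 − 118) = 25.
Price P = 187 - 118 = 69.
Cinder's profit: (69 - 44)·25 = 625.

625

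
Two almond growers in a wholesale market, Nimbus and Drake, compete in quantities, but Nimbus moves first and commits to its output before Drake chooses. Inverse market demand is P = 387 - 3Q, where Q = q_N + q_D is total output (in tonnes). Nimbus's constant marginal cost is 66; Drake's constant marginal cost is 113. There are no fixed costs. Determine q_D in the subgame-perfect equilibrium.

The follower Drake best-responds to any q_N: π_D = (387 - 3Q)q_D - 113q_D.
Setting the follower's marginal profit to zero, 274 - 3q_N - 6q_D = 0, i.e. q_D = (274 - 3q_N)/6.
The leader anticipates this reaction. Substituting into P = 387 - 3Q gives P = 250 - (3/2)q_N, so π_N = (250 - (3/2)q_N)q_N - 66q_N.
Maximising: ∂π_N/∂q_N = 184 - 3q_N = 0, giving q_N = 184/3.
Then q_D = (274 - 3·(184/3))/6 = 15.

15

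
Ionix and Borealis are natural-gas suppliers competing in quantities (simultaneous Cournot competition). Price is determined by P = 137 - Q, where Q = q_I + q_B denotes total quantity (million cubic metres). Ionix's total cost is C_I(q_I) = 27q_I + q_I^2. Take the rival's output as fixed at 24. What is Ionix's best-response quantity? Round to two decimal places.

21.50

With the rival's output fixed at 24, Ionix's profit is π_I = (137 - 24 - q_I)q_I - (27q_I + q_I²) = (113 - q_I)q_I - (27q_I + q_I²).
∂π_I/∂q_I = 86 - 4q_I = 0, so q_I = 43/2.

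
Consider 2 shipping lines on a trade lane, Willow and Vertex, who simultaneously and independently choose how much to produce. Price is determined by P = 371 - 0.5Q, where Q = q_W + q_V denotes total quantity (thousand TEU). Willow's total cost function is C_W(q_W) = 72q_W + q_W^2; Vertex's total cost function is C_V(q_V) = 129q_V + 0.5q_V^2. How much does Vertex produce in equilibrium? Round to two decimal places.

Willow's profit: π_W = (371 - 0.5Q)q_W - (72q_W + q_W²). Setting ∂π_W/∂q_W = 0: 299 - 3q_W - (1/2)(q_V) = 0.
Vertex's first-order condition: 242 - 2q_V - (1/2)(q_W) = 0.
Rearranging gives the reaction functions q_W = (299 - (1/2)q_V)/3 and q_V = (242 - (1/2)q_W)/2.
Substituting one into the other gives q_W = 1908/23 and q_V = 100.2609.

100.26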